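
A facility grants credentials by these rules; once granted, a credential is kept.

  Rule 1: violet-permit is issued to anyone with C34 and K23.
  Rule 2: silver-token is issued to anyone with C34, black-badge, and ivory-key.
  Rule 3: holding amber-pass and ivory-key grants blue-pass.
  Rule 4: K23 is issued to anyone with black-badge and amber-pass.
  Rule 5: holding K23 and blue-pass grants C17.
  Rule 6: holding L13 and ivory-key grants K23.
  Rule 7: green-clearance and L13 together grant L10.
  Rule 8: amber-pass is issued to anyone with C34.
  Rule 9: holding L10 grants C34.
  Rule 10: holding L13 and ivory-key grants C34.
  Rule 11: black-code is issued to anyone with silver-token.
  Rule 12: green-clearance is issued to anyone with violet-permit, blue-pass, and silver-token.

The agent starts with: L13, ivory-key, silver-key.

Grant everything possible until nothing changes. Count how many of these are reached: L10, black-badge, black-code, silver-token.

0

L10 would need green-clearance and L13 (Rule 7), but green-clearance is never granted.
No rule produces black-badge, and it is not given.
black-code would need silver-token (Rule 11), but silver-token is never granted.
silver-token would need C34, black-badge, and ivory-key (Rule 2), but black-badge is never granted.
None of the 4 are reached.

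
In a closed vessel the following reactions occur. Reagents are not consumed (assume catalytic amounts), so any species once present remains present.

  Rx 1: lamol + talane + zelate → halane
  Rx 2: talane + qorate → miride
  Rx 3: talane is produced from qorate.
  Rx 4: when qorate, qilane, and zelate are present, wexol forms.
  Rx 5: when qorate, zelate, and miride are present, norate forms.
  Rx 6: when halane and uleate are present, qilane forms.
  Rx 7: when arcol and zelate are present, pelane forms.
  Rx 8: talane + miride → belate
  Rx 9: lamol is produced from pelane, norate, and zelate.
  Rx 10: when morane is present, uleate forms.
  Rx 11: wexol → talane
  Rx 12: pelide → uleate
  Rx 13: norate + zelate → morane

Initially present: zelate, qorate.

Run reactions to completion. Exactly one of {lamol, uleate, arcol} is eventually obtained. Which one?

qorate present → talane forms (Rx 3).
talane and qorate present → miride forms (Rx 2).
qorate, zelate, and miride present → norate forms (Rx 5).
norate and zelate present → morane forms (Rx 13).
morane present → uleate forms (Rx 10).
No rule produces arcol, and it is not given. lamol would need pelane, norate, and zelate (Rx 9), but pelane never forms.

uleate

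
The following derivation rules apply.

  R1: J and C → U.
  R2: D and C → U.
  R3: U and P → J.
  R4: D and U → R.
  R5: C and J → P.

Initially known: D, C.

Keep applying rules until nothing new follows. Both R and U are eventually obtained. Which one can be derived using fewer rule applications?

U: D and C hold, so U follows (R2). [1 rule application]
R: From D and C, R2 gives U. From D and U, R4 gives R. [2 rule applications]
U needs fewer.

U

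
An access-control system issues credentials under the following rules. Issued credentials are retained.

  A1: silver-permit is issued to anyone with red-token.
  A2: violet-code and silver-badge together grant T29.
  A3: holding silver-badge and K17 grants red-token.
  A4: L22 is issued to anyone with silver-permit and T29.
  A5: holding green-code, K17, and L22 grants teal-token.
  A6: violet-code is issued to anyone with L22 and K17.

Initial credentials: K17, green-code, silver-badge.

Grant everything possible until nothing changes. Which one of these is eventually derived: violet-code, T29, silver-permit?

silver-permit

Holding silver-badge and K17 grants red-token (A3).
Holding red-token grants silver-permit (A1).
violet-code would need L22 and K17 (A6), but L22 is never granted. T29 would need violet-code and silver-badge (A2), but violet-code is never granted.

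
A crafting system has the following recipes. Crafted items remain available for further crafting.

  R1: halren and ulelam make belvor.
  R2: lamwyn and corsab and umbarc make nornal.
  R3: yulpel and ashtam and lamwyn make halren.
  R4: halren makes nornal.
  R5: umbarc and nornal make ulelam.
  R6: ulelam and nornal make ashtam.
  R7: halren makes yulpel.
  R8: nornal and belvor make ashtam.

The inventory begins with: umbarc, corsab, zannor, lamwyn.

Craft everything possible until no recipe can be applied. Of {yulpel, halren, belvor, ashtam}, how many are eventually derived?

1

lamwyn and corsab and umbarc → nornal (R2).
Using R5, umbarc and nornal make ulelam.
Using R6, ulelam and nornal make ashtam.
yulpel would need halren (R7), but halren is never obtained.
halren would need yulpel, ashtam, and lamwyn (R3), but yulpel is never obtained.
belvor would need halren and ulelam (R1), but halren is never obtained.
ashtam: reached.
Reached: ashtam — 1 of the 4.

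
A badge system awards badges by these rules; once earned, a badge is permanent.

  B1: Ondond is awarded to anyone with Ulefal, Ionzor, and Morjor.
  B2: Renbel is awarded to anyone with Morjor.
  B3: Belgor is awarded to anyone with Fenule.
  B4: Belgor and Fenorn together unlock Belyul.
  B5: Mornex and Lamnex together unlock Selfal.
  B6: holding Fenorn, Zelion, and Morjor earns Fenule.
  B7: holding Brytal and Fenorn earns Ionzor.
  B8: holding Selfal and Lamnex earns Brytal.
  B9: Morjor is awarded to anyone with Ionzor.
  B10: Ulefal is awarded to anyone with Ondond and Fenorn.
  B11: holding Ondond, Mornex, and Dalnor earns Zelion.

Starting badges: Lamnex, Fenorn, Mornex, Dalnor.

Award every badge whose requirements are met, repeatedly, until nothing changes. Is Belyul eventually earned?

No

Belyul would need Belgor and Fenorn (B4), but Belgor is never earned.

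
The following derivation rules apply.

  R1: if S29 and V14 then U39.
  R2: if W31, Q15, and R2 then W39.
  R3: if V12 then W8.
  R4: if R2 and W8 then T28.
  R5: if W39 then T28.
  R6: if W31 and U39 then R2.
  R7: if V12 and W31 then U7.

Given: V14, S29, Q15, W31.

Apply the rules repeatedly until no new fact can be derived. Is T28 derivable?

S29 and V14 hold, so U39 follows (R1).
W31 and U39 hold, so R2 follows (R6).
W31, Q15, and R2 hold, so W39 follows (R2).
W39 holds, so T28 follows (R5).

Yes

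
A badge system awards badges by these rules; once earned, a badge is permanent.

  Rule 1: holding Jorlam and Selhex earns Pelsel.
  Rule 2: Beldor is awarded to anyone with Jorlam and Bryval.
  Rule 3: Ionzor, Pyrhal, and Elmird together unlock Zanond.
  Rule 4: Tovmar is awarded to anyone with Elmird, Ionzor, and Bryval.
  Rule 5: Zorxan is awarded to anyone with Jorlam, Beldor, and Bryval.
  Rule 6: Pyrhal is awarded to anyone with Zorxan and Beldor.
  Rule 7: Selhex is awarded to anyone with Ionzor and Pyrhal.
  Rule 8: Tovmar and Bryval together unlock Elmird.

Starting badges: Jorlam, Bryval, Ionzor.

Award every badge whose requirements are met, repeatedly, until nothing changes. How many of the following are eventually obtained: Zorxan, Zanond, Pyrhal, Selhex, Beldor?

With Jorlam and Bryval, Beldor is earned (Rule 2).
With Jorlam, Beldor, and Bryval, Zorxan is earned (Rule 5).
With Zorxan and Beldor, Pyrhal is earned (Rule 6).
With Ionzor and Pyrhal, Selhex is earned (Rule 7).
Zorxan: reached.
Zanond would need Ionzor, Pyrhal, and Elmird (Rule 3), but Elmird is never earned.
Pyrhal: reached.
Selhex: reached.
Beldor: reached.
Reached: Zorxan, Pyrhal, Selhex, and Beldor — 4 of the 5.

4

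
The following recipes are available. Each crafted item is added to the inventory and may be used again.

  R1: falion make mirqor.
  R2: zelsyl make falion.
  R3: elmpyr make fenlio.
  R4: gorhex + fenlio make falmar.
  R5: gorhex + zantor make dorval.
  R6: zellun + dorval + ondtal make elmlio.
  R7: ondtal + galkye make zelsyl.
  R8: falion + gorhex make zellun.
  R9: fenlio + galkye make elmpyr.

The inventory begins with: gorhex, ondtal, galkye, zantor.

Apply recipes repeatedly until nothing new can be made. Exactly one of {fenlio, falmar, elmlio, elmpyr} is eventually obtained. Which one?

ondtal + galkye → zelsyl (R7).
Using R5, gorhex and zantor make dorval.
Using R2, zelsyl makes falion.
falion + gorhex → zellun (R8).
zellun + dorval + ondtal → elmlio (R6).
elmpyr would need fenlio and galkye (R9), but fenlio is never obtained. fenlio would need elmpyr (R3), but elmpyr is never obtained. falmar would need gorhex and fenlio (R4), but fenlio is never obtained.

elmlio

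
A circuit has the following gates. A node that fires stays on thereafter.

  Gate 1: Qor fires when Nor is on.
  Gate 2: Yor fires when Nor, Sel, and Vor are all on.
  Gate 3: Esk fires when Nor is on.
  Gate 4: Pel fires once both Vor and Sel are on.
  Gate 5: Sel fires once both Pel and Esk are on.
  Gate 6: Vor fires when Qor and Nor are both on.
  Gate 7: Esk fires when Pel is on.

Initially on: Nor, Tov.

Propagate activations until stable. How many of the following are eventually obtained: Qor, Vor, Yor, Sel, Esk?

3

Gate 1: Nor on → Qor on.
Nor is on, so Esk fires (Gate 3).
Gate 6: Qor and Nor on → Vor on.
Qor: reached.
Vor: reached.
Yor would need Nor, Sel, and Vor (Gate 2), but Sel never turns on.
Sel would need Pel and Esk (Gate 5), but Pel never turns on.
Esk: reached.
Reached: Qor, Vor, and Esk — 3 of the 5.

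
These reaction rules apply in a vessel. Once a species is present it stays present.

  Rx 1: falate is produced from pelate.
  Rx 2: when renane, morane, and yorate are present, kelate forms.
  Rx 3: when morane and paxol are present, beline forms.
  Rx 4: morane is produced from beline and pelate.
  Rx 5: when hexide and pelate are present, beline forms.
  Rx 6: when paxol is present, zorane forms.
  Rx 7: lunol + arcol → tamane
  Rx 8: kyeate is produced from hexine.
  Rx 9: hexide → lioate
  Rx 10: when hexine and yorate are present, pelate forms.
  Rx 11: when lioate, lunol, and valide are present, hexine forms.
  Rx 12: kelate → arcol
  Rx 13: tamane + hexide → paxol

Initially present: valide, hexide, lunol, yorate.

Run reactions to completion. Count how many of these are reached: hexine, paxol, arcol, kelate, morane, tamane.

hexide present → lioate forms (Rx 9).
lioate, lunol, and valide present → hexine forms (Rx 11).
hexine and yorate present → pelate forms (Rx 10).
hexide and pelate present → beline forms (Rx 5).
beline and pelate present → morane forms (Rx 4).
hexine: reached.
paxol would need tamane and hexide (Rx 13), but tamane never forms.
arcol would need kelate (Rx 12), but kelate never forms.
kelate would need renane, morane, and yorate (Rx 2), but renane never forms.
morane: reached.
tamane would need lunol and arcol (Rx 7), but arcol never forms.
Reached: hexine and morane — 2 of the 6.

2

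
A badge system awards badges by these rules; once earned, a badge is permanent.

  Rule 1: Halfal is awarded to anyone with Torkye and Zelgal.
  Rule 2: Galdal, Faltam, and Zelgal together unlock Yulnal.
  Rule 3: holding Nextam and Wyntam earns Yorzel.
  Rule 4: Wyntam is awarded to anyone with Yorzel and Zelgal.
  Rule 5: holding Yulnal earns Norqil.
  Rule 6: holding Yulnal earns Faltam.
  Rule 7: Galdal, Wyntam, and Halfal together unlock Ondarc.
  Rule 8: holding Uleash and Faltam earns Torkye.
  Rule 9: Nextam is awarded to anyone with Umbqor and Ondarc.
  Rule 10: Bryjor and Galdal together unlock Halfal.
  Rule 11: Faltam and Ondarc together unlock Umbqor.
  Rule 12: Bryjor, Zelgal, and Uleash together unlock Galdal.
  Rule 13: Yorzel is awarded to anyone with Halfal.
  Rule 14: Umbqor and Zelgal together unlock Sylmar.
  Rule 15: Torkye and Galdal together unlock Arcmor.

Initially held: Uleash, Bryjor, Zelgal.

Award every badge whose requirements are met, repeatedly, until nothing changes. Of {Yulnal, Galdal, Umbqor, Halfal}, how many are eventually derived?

2

With Bryjor, Zelgal, and Uleash, Galdal is earned (Rule 12).
With Bryjor and Galdal, Halfal is earned (Rule 10).
Yulnal would need Galdal, Faltam, and Zelgal (Rule 2), but Faltam is never earned.
Galdal: reached.
Umbqor would need Faltam and Ondarc (Rule 11), but Faltam is never earned.
Halfal: reached.
Reached: Galdal and Halfal — 2 of the 4.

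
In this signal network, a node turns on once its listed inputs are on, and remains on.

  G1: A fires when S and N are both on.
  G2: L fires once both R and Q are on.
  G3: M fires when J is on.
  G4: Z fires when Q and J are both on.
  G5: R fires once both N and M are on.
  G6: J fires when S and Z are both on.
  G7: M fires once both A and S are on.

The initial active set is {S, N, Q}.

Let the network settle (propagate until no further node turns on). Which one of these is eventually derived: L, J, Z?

L

G1: S and N on → A on.
G7: A and S on → M on.
G5: N and M on → R on.
G2: R and Q on → L on.
J would need S and Z (G6), but Z never turns on. Z would need Q and J (G4), but J never turns on.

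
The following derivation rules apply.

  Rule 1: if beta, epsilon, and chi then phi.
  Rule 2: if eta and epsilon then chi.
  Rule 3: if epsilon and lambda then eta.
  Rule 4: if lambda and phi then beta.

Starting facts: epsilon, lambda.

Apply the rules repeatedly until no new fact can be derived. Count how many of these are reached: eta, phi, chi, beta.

2

epsilon and lambda hold, so eta follows (Rule 3).
eta and epsilon hold, so chi follows (Rule 2).
eta: reached.
phi would need beta, epsilon, and chi (Rule 1), but beta is never established.
chi: reached.
beta would need lambda and phi (Rule 4), but phi is never established.
Reached: eta and chi — 2 of the 4.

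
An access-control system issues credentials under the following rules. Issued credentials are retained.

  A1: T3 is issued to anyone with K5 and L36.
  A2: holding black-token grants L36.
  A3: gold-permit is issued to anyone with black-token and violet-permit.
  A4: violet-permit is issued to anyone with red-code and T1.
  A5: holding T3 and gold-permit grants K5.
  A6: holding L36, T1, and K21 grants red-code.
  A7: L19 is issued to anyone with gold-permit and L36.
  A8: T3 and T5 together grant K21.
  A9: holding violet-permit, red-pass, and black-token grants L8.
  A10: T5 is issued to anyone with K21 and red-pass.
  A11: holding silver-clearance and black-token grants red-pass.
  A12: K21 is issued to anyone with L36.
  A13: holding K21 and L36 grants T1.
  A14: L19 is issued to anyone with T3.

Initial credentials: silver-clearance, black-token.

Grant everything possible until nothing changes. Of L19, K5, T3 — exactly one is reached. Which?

L19

Holding black-token grants L36 (A2).
Holding L36 grants K21 (A12).
Holding K21 and L36 grants T1 (A13).
Holding L36, T1, and K21 grants red-code (A6).
Holding red-code and T1 grants violet-permit (A4).
Holding black-token and violet-permit grants gold-permit (A3).
Holding gold-permit and L36 grants L19 (A7).
T3 would need K5 and L36 (A1), but K5 is never granted. K5 would need T3 and gold-permit (A5), but T3 is never granted.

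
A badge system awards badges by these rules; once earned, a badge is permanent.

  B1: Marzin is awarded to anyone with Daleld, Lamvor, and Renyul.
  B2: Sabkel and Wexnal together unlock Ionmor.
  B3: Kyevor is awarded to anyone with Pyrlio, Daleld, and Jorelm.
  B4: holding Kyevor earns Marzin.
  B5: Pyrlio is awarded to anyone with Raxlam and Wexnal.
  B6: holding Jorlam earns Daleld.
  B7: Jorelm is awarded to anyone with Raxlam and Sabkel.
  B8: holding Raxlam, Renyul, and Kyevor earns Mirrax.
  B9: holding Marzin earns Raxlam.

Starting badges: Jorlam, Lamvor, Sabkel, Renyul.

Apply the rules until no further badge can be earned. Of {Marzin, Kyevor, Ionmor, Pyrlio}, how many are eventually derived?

With Jorlam, Daleld is earned (B6).
With Daleld, Lamvor, and Renyul, Marzin is earned (B1).
Marzin: reached.
Kyevor would need Pyrlio, Daleld, and Jorelm (B3), but Pyrlio is never earned.
Ionmor would need Sabkel and Wexnal (B2), but Wexnal is never earned.
Pyrlio would need Raxlam and Wexnal (B5), but Wexnal is never earned.
Reached: Marzin — 1 of the 4.

1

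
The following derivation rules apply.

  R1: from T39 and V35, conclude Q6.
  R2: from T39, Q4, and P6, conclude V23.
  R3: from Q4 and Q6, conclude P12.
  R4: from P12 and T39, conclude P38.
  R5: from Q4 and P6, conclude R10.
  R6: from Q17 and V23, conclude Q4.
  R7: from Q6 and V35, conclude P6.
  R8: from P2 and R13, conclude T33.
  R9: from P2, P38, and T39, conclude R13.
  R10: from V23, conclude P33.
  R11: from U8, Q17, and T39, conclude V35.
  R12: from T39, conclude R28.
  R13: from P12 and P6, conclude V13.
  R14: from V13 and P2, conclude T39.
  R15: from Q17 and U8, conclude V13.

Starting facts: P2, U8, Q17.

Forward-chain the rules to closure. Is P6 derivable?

From Q17 and U8, R15 gives V13.
V13 and P2 hold, so T39 follows (R14).
U8, Q17, and T39 hold, so V35 follows (R11).
From T39 and V35, R1 gives Q6.
Q6 and V35 hold, so P6 follows (R7).

Yes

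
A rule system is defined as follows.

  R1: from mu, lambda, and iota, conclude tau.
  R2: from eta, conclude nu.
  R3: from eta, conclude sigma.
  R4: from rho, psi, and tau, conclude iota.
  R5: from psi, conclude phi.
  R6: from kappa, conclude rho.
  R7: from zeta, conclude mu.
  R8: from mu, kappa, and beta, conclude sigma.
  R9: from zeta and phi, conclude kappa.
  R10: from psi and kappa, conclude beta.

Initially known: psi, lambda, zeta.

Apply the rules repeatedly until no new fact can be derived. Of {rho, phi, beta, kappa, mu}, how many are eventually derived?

psi holds, so phi follows (R5).
From zeta, R7 gives mu.
zeta and phi hold, so kappa follows (R9).
psi and kappa hold, so beta follows (R10).
From kappa, R6 gives rho.
rho: reached.
phi: reached.
beta: reached.
kappa: reached.
mu: reached.
All 5 are reached.

5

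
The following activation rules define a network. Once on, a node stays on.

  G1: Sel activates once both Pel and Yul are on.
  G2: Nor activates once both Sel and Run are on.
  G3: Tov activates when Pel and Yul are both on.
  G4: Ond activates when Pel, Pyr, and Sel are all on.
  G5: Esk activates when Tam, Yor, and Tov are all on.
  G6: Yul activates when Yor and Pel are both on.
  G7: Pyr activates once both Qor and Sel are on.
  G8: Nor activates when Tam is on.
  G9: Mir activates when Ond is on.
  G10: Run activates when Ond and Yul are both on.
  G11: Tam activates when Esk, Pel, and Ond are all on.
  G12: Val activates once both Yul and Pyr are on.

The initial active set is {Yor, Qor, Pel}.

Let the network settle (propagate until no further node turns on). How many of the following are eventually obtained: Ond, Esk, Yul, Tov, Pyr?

4

G6: Yor and Pel on → Yul on.
G1: Pel and Yul on → Sel on.
Pel and Yul are on, so Tov activates (G3).
Qor and Sel are on, so Pyr activates (G7).
G4: Pel, Pyr, and Sel on → Ond on.
Ond: reached.
Esk would need Tam, Yor, and Tov (G5), but Tam never turns on.
Yul: reached.
Tov: reached.
Pyr: reached.
Reached: Ond, Yul, Tov, and Pyr — 4 of the 5.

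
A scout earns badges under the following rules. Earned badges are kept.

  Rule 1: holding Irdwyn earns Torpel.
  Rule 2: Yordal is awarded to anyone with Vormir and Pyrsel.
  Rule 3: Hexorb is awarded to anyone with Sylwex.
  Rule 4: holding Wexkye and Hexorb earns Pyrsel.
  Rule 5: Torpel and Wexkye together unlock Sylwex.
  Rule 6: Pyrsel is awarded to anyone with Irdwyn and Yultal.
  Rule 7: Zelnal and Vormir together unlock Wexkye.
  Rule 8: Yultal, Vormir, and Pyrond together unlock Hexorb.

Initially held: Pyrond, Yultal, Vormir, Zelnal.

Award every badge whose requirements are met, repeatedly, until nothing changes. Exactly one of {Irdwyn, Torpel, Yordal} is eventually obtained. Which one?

Yordal

With Yultal, Vormir, and Pyrond, Hexorb is earned (Rule 8).
With Zelnal and Vormir, Wexkye is earned (Rule 7).
With Wexkye and Hexorb, Pyrsel is earned (Rule 4).
With Vormir and Pyrsel, Yordal is earned (Rule 2).
No rule produces Irdwyn, and it is not given. Torpel would need Irdwyn (Rule 1), but Irdwyn is never earned.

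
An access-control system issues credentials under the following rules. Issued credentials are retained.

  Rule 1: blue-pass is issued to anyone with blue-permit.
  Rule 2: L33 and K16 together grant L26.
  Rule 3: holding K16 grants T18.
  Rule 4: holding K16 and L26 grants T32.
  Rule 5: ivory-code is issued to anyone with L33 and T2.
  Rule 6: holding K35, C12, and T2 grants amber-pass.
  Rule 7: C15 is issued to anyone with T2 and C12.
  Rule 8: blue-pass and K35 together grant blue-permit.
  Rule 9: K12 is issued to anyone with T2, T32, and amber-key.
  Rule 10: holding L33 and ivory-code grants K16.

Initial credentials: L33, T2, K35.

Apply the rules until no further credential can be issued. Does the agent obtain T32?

Yes

Holding L33 and T2 grants ivory-code (Rule 5).
Holding L33 and ivory-code grants K16 (Rule 10).
Holding L33 and K16 grants L26 (Rule 2).
Holding K16 and L26 grants T32 (Rule 4).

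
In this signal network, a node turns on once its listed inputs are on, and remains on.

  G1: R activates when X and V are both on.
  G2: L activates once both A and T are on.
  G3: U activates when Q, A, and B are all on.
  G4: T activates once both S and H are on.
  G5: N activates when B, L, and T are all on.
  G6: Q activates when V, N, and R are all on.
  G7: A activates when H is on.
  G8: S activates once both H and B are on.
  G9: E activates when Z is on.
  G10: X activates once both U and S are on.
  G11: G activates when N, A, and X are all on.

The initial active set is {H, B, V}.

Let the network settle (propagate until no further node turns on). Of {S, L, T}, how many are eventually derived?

3

H and B are on, so S activates (G8).
G7: H on → A on.
G4: S and H on → T on.
A and T are on, so L activates (G2).
S: reached.
L: reached.
T: reached.
All 3 are reached.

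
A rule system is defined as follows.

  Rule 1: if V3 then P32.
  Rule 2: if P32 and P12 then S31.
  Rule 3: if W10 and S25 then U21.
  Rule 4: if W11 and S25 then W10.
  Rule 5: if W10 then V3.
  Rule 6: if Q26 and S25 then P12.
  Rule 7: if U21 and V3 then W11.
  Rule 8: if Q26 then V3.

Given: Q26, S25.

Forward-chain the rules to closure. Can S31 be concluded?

Yes

From Q26, Rule 8 gives V3.
Q26 and S25 hold, so P12 follows (Rule 6).
From V3, Rule 1 gives P32.
P32 and P12 hold, so S31 follows (Rule 2).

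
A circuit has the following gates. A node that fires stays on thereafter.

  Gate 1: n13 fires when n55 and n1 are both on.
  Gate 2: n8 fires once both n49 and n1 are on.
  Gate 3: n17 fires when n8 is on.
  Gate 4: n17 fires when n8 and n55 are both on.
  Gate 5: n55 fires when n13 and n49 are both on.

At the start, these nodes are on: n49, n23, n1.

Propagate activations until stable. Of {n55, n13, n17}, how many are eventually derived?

n49 and n1 are on, so n8 fires (Gate 2).
Gate 3: n8 on → n17 on.
n55 would need n13 and n49 (Gate 5), but n13 never turns on.
n13 would need n55 and n1 (Gate 1), but n55 never turns on.
n17: reached.
Reached: n17 — 1 of the 3.

1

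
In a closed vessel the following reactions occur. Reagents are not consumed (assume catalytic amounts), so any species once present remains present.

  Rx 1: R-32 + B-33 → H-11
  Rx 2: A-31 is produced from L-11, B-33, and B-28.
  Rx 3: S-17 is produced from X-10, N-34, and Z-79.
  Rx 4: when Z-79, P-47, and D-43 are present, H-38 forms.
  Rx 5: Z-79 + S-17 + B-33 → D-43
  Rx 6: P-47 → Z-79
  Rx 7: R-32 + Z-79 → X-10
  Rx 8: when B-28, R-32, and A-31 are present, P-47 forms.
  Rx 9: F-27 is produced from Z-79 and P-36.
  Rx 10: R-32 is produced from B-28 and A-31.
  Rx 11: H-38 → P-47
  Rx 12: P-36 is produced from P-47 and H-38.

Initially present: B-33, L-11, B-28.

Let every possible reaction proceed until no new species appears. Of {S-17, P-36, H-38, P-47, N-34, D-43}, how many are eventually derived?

1

L-11, B-33, and B-28 present → A-31 forms (Rx 2).
B-28 and A-31 present → R-32 forms (Rx 10).
B-28, R-32, and A-31 present → P-47 forms (Rx 8).
S-17 would need X-10, N-34, and Z-79 (Rx 3), but N-34 never forms.
P-36 would need P-47 and H-38 (Rx 12), but H-38 never forms.
H-38 would need Z-79, P-47, and D-43 (Rx 4), but D-43 never forms.
P-47: reached.
No rule produces N-34, and it is not given.
D-43 would need Z-79, S-17, and B-33 (Rx 5), but S-17 never forms.
Reached: P-47 — 1 of the 6.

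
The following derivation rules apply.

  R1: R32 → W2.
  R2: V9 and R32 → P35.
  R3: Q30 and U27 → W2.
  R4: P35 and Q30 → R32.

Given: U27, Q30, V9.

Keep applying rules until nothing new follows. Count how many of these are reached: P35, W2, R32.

1

From Q30 and U27, R3 gives W2.
P35 would need V9 and R32 (R2), but R32 is never established.
W2: reached.
R32 would need P35 and Q30 (R4), but P35 is never established.
Reached: W2 — 1 of the 3.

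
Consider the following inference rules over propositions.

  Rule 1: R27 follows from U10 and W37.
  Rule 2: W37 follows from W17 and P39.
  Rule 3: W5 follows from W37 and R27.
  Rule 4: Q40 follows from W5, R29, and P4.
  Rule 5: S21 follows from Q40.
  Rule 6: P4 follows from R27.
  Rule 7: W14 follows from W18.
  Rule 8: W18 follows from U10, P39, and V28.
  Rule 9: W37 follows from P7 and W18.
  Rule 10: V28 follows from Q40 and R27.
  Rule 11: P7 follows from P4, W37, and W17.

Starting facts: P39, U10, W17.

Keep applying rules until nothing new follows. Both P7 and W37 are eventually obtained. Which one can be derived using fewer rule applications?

W37: From W17 and P39, Rule 2 gives W37. [1 rule application]
P7: From W17 and P39, Rule 2 gives W37. From U10 and W37, Rule 1 gives R27. From R27, Rule 6 gives P4. P4, W37, and W17 hold, so P7 follows (Rule 11). [4 rule applications]
W37 needs fewer.

W37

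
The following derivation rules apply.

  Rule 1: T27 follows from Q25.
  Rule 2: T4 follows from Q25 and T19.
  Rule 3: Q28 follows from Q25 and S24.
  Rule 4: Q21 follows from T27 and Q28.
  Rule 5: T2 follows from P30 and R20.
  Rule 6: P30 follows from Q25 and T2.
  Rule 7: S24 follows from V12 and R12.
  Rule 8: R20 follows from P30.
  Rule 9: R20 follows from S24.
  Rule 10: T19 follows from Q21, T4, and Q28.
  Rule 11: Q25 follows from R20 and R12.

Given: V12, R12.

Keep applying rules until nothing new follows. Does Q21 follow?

From V12 and R12, Rule 7 gives S24.
S24 holds, so R20 follows (Rule 9).
From R20 and R12, Rule 11 gives Q25.
Q25 holds, so T27 follows (Rule 1).
From Q25 and S24, Rule 3 gives Q28.
T27 and Q28 hold, so Q21 follows (Rule 4).

Yes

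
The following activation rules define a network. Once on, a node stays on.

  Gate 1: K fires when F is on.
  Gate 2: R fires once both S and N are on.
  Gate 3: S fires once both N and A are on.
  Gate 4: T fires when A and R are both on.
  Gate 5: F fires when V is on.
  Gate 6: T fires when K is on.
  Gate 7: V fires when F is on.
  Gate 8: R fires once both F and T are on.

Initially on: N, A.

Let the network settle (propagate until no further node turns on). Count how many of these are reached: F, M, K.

F would need V (Gate 5), but V never turns on.
No rule produces M, and it is not given.
K would need F (Gate 1), but F never turns on.
None of the 3 are reached.

0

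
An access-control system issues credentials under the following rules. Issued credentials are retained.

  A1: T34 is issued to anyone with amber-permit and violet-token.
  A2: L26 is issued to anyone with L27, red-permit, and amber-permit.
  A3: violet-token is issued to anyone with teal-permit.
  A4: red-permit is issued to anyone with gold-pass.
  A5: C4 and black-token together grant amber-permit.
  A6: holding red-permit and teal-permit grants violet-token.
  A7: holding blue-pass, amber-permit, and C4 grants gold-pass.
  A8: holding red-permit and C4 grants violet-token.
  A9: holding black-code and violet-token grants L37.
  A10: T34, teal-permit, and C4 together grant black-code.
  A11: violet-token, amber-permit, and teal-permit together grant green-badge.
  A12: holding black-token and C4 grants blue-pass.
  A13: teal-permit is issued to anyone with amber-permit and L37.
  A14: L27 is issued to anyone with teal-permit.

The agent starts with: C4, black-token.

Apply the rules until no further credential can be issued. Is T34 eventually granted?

Yes

Holding C4 and black-token grants amber-permit (A5).
Holding black-token and C4 grants blue-pass (A12).
Holding blue-pass, amber-permit, and C4 grants gold-pass (A7).
Holding gold-pass grants red-permit (A4).
Holding red-permit and C4 grants violet-token (A8).
Holding amber-permit and violet-token grants T34 (A1).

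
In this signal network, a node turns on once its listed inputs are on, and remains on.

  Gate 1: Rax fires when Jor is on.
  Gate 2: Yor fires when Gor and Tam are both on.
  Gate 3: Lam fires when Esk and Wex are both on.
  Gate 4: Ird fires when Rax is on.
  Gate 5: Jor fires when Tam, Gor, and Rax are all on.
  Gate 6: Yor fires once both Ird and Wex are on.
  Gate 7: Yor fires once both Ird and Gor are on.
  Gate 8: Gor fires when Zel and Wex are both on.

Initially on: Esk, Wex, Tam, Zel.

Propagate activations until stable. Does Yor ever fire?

Zel and Wex are on, so Gor fires (Gate 8).
Gate 2: Gor and Tam on → Yor on.

Yes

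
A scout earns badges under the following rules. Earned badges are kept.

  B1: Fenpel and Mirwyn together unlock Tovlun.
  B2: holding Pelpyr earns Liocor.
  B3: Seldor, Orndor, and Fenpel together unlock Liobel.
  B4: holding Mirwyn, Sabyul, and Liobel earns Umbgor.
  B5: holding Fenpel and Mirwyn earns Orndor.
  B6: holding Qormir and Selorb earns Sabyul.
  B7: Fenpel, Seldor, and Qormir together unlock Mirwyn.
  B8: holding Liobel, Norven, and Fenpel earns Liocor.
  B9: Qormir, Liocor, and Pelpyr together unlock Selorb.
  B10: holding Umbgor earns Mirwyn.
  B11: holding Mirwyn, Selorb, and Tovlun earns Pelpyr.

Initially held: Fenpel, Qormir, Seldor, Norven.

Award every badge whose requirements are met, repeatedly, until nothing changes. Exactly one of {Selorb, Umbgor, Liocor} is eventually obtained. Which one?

Liocor

With Fenpel, Seldor, and Qormir, Mirwyn is earned (B7).
With Fenpel and Mirwyn, Orndor is earned (B5).
With Seldor, Orndor, and Fenpel, Liobel is earned (B3).
With Liobel, Norven, and Fenpel, Liocor is earned (B8).
Umbgor would need Mirwyn, Sabyul, and Liobel (B4), but Sabyul is never earned. Selorb would need Qormir, Liocor, and Pelpyr (B9), but Pelpyr is never earned.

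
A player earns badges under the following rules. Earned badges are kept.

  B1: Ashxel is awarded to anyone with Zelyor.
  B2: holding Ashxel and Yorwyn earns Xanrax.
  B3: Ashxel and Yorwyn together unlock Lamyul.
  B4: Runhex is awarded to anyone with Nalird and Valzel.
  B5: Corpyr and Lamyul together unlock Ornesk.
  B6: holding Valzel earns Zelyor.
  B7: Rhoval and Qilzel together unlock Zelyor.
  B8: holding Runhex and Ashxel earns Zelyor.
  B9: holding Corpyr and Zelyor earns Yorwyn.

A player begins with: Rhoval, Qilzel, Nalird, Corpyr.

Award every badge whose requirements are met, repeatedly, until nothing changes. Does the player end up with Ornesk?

Yes

With Rhoval and Qilzel, Zelyor is earned (B7).
With Zelyor, Ashxel is earned (B1).
With Corpyr and Zelyor, Yorwyn is earned (B9).
With Ashxel and Yorwyn, Lamyul is earned (B3).
With Corpyr and Lamyul, Ornesk is earned (B5).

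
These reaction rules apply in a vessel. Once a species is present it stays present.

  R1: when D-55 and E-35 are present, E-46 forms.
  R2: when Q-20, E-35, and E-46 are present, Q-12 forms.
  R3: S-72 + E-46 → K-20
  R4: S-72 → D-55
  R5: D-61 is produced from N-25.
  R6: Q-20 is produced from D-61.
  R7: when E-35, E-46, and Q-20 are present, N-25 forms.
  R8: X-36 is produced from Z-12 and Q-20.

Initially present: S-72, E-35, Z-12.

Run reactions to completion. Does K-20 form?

Yes

S-72 present → D-55 forms (R4).
D-55 and E-35 present → E-46 forms (R1).
S-72 and E-46 present → K-20 forms (R3).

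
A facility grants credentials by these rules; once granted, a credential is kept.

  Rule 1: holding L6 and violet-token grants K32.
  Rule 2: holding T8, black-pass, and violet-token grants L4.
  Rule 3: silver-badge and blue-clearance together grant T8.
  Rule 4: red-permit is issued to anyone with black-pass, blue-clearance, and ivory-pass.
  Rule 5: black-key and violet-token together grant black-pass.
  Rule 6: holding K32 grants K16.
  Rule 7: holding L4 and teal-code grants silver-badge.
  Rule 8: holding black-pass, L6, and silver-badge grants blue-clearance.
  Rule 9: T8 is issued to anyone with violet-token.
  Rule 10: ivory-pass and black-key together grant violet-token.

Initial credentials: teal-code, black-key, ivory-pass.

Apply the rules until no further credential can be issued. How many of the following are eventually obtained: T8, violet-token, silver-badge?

3

Holding ivory-pass and black-key grants violet-token (Rule 10).
Holding violet-token grants T8 (Rule 9).
Holding black-key and violet-token grants black-pass (Rule 5).
Holding T8, black-pass, and violet-token grants L4 (Rule 2).
Holding L4 and teal-code grants silver-badge (Rule 7).
T8: reached.
violet-token: reached.
silver-badge: reached.
All 3 are reached.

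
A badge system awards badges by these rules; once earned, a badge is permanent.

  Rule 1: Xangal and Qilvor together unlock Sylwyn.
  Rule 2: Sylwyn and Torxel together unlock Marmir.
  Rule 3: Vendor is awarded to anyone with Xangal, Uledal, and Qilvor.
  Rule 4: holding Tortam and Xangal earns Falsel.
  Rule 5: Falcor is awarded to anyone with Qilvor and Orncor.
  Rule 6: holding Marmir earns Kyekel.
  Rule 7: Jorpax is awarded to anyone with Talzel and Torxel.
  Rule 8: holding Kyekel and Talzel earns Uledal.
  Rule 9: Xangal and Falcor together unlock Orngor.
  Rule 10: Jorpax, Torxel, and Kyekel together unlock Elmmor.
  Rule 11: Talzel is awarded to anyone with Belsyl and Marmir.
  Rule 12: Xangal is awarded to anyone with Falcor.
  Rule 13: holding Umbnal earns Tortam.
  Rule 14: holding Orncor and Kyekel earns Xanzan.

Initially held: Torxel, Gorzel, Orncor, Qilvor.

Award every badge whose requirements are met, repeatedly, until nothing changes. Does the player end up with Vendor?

No

Vendor would need Xangal, Uledal, and Qilvor (Rule 3), but Uledal is never earned.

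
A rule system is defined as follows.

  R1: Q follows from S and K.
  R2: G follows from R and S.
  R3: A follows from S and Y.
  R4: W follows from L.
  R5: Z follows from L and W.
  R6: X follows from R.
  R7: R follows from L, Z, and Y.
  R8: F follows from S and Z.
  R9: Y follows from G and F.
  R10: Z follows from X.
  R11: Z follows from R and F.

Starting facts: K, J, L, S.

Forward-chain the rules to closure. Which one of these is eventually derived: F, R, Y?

F

From L, R4 gives W.
L and W hold, so Z follows (R5).
S and Z hold, so F follows (R8).
Y would need G and F (R9), but G is never established. R would need L, Z, and Y (R7), but Y is never established.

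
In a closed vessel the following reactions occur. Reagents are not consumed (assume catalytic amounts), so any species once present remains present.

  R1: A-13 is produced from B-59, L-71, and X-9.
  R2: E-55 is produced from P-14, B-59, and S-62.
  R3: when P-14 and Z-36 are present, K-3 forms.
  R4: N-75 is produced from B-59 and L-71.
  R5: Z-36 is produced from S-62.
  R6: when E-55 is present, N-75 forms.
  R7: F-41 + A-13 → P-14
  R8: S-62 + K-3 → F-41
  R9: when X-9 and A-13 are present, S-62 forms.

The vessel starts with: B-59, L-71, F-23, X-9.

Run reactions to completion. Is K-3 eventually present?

K-3 would need P-14 and Z-36 (R3), but P-14 never forms.

No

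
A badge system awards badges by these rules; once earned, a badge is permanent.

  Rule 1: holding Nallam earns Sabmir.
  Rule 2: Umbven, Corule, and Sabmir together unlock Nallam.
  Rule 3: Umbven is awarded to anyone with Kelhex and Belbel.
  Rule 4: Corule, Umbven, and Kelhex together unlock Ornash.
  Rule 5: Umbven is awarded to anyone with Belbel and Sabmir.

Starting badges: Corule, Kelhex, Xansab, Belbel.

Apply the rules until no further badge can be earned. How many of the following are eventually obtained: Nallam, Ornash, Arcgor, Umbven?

With Kelhex and Belbel, Umbven is earned (Rule 3).
With Corule, Umbven, and Kelhex, Ornash is earned (Rule 4).
Nallam would need Umbven, Corule, and Sabmir (Rule 2), but Sabmir is never earned.
Ornash: reached.
No rule produces Arcgor, and it is not given.
Umbven: reached.
Reached: Ornash and Umbven — 2 of the 4.

2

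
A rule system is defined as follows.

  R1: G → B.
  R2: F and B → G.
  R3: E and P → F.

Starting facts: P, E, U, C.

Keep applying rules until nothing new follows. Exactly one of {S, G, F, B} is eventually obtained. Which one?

F

E and P hold, so F follows (R3).
No rule produces S, and it is not given. B would need G (R1), but G is never established. G would need F and B (R2), but B is never established.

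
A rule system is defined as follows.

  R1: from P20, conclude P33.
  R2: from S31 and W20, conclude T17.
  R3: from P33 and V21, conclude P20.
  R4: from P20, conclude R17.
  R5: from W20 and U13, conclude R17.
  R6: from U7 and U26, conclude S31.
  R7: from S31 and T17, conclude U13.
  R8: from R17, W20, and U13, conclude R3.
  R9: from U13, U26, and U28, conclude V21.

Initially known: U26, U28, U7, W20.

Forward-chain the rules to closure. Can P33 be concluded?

P33 would need P20 (R1), but P20 is never established.

No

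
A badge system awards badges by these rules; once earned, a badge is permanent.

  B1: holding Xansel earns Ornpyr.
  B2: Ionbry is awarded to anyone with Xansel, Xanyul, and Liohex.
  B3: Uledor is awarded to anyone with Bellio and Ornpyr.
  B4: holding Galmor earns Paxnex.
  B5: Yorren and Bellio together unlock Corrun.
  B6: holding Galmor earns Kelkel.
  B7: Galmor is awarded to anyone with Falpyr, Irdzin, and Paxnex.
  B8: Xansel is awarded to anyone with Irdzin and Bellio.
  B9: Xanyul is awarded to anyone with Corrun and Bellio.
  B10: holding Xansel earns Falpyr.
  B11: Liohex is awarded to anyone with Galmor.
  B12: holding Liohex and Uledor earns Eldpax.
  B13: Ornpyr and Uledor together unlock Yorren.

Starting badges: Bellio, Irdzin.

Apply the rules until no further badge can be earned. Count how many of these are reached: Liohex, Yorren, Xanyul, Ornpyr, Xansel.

With Irdzin and Bellio, Xansel is earned (B8).
With Xansel, Ornpyr is earned (B1).
With Bellio and Ornpyr, Uledor is earned (B3).
With Ornpyr and Uledor, Yorren is earned (B13).
With Yorren and Bellio, Corrun is earned (B5).
With Corrun and Bellio, Xanyul is earned (B9).
Liohex would need Galmor (B11), but Galmor is never earned.
Yorren: reached.
Xanyul: reached.
Ornpyr: reached.
Xansel: reached.
Reached: Yorren, Xanyul, Ornpyr, and Xansel — 4 of the 5.

4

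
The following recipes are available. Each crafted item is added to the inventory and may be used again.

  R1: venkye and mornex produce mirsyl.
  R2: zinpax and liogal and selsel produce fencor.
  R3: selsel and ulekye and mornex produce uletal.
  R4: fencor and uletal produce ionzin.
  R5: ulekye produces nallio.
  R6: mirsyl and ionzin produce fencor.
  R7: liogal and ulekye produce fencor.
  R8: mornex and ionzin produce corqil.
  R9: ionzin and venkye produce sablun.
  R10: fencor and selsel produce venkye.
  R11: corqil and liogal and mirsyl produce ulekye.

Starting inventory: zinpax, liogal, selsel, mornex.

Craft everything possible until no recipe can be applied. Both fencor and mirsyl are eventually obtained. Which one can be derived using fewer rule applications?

fencor: zinpax and liogal and selsel → fencor (R2). [1 rule application]
mirsyl: Using R2, zinpax, liogal, and selsel make fencor. fencor and selsel → venkye (R10). venkye and mornex → mirsyl (R1). [3 rule applications]
fencor needs fewer.

fencor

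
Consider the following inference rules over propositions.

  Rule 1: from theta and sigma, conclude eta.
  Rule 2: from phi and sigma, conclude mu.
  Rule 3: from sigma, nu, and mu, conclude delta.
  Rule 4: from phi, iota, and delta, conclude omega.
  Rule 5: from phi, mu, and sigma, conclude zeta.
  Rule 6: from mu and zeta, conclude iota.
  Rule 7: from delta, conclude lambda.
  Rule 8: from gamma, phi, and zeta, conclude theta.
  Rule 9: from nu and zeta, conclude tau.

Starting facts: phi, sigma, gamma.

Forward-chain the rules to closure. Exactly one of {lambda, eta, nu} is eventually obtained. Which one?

eta

phi and sigma hold, so mu follows (Rule 2).
phi, mu, and sigma hold, so zeta follows (Rule 5).
From gamma, phi, and zeta, Rule 8 gives theta.
theta and sigma hold, so eta follows (Rule 1).
lambda would need delta (Rule 7), but delta is never established. No rule produces nu, and it is not given.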